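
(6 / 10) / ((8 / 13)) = 39 / 40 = 0.98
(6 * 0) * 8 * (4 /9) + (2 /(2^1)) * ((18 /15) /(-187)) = -6 /935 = -0.01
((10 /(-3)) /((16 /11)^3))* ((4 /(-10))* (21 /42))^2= -1331 /30720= -0.04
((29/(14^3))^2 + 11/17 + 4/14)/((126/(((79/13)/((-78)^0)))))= 9433486775/209667459456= 0.04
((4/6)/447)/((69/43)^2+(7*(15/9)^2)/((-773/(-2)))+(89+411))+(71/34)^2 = 4.36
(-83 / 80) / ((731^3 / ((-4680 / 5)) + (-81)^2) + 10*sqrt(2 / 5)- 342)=9089496*sqrt(10) / 740343298008614045 + 3736762763877 / 1480686596017228090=0.00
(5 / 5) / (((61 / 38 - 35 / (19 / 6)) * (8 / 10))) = -95 / 718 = -0.13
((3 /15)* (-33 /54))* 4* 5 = -22 /9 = -2.44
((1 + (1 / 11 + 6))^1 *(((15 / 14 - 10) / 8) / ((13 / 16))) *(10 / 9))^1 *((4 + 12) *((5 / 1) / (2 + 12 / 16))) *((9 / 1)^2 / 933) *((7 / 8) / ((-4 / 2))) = 450000 / 37631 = 11.96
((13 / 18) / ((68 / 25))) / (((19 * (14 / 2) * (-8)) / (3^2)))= -325 / 144704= -0.00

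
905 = 905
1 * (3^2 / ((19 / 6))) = 54 / 19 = 2.84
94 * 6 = 564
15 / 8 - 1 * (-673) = 5399 / 8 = 674.88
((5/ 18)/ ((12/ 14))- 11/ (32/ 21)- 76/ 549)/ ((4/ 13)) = -4818749/ 210816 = -22.86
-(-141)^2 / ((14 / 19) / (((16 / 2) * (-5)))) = 7554780 / 7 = 1079254.29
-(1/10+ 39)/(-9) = 391/90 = 4.34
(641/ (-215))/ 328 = -641/ 70520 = -0.01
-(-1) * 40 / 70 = 4 / 7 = 0.57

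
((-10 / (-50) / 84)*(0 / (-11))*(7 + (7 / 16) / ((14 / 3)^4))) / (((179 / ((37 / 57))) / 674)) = 0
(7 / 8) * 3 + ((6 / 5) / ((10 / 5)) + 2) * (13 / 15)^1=2927 / 600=4.88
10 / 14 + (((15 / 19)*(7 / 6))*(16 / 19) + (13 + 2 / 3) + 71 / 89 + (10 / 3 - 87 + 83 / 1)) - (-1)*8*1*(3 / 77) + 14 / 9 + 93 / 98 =5643262693 / 311715558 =18.10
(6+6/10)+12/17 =621/85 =7.31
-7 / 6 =-1.17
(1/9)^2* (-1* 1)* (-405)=5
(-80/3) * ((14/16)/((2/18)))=-210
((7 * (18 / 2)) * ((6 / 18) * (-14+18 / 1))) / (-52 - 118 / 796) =-4776 / 2965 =-1.61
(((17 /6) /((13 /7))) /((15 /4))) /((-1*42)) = -17 /1755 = -0.01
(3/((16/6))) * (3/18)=3/16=0.19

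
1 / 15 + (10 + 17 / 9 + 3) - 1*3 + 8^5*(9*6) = 79626778 / 45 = 1769483.96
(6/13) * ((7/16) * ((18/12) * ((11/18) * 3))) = 231/416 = 0.56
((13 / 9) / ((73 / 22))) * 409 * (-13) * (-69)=34975226 / 219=159704.23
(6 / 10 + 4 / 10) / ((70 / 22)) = 11 / 35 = 0.31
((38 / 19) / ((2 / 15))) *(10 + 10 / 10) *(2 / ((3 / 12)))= 1320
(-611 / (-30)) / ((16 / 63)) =12831 / 160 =80.19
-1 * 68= -68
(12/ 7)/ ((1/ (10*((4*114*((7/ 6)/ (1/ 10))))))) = 91200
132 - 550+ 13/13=-417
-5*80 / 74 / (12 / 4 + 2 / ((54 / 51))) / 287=-450 / 116809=-0.00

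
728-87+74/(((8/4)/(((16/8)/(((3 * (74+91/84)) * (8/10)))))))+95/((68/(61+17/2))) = 5323153/7208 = 738.51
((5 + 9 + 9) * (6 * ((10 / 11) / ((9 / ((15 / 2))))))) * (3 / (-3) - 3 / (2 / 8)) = -14950 / 11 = -1359.09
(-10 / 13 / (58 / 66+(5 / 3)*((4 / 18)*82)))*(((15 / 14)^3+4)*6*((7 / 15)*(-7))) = 4262247 / 1689142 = 2.52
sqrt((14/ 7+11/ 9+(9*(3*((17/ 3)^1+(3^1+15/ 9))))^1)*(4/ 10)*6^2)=4*sqrt(254)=63.75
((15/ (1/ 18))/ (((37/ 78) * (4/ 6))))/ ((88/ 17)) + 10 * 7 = 382475/ 1628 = 234.94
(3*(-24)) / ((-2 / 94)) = 3384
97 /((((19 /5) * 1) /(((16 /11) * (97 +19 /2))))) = 826440 /209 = 3954.26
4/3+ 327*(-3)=-2939/3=-979.67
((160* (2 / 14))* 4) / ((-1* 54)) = -1.69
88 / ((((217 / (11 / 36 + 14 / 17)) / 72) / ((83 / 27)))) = 10094128 / 99603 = 101.34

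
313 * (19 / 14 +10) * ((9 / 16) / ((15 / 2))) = 149301 / 560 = 266.61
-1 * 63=-63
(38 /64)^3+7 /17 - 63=-34748549 /557056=-62.38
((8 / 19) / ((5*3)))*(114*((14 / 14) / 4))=4 / 5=0.80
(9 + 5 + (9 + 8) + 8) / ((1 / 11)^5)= 6280989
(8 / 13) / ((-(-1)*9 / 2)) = 16 / 117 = 0.14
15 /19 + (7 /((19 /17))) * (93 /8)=11187 /152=73.60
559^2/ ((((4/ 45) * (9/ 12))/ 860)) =4031004900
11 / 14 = 0.79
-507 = -507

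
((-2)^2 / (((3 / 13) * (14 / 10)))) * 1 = 12.38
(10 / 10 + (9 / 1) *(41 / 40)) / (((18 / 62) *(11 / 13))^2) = 66425281 / 392040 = 169.43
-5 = -5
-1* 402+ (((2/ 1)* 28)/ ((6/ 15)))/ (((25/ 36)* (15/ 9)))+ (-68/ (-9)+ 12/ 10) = -272.28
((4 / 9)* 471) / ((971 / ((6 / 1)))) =1256 / 971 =1.29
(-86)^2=7396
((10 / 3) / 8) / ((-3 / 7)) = -35 / 36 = -0.97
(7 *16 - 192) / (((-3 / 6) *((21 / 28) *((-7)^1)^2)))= 640 / 147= 4.35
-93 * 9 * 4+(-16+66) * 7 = -2998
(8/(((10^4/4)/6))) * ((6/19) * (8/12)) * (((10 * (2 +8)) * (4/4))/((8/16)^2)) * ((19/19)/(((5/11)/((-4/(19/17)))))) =-574464/45125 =-12.73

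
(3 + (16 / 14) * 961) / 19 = 7709 / 133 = 57.96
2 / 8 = 1 / 4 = 0.25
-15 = -15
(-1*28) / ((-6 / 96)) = 448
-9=-9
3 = 3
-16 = -16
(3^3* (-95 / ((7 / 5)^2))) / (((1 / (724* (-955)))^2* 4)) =-7663925287912500 / 49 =-156406638528826.53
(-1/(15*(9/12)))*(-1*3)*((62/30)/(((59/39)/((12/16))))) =403/1475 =0.27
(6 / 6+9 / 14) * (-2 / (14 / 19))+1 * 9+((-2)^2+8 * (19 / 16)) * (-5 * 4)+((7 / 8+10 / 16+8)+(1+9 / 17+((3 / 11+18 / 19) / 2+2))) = -87682117 / 348194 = -251.82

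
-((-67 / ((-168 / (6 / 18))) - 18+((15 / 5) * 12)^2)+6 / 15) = -3221903 / 2520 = -1278.53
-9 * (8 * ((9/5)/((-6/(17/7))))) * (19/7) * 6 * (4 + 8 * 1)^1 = 2511648/245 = 10251.62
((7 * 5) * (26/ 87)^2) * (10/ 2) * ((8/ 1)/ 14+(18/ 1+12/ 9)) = 7064200/ 22707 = 311.10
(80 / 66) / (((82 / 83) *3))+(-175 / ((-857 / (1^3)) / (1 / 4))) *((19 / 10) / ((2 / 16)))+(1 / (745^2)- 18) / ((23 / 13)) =-399163432040606 / 44405856868725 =-8.99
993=993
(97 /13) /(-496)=-97 /6448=-0.02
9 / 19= 0.47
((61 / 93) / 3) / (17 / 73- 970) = -4453 / 19751247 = -0.00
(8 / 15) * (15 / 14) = 4 / 7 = 0.57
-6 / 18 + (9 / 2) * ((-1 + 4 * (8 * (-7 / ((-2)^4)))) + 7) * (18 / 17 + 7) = -14813 / 51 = -290.45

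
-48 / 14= -24 / 7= -3.43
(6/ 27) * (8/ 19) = 16/ 171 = 0.09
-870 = -870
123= 123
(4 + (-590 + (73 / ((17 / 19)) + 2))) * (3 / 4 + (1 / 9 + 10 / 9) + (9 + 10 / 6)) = -431795 / 68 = -6349.93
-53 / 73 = -0.73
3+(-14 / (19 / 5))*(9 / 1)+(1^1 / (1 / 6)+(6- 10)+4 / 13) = -6879 / 247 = -27.85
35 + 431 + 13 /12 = 5605 /12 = 467.08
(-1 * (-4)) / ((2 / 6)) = 12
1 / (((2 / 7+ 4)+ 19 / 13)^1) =91 / 523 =0.17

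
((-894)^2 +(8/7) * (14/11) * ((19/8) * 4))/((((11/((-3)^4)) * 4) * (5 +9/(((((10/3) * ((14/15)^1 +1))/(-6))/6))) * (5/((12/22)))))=-30977724078/8738015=-3545.17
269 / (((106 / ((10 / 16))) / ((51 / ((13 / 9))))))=56.00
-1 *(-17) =17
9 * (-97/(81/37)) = -3589/9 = -398.78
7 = 7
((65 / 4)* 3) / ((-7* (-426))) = 0.02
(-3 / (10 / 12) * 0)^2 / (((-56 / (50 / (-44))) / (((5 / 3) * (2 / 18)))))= 0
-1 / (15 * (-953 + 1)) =1 / 14280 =0.00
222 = 222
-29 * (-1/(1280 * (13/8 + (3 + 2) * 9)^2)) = 29/2782580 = 0.00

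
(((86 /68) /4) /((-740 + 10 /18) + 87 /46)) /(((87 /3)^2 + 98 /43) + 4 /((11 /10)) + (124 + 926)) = -4210173 /18629949638636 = -0.00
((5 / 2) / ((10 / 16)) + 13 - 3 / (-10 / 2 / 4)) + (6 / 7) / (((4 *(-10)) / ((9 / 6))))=5423 / 280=19.37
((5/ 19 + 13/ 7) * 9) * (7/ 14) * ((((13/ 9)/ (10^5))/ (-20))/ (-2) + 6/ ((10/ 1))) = 3045601833/ 532000000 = 5.72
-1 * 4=-4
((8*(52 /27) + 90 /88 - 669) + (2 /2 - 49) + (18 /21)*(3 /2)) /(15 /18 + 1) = -381.43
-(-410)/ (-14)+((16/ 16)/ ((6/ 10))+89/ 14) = -893/ 42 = -21.26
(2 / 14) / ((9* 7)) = 1 / 441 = 0.00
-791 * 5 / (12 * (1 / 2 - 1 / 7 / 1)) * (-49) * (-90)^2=366272550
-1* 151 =-151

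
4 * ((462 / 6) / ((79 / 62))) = 19096 / 79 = 241.72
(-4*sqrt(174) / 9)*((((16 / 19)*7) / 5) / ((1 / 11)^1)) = -76.03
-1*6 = -6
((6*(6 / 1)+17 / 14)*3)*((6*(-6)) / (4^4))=-14067 / 896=-15.70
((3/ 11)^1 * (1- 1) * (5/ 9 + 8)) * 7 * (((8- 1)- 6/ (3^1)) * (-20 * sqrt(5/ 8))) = 0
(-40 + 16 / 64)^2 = 25281 / 16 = 1580.06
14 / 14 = 1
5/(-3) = -5/3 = -1.67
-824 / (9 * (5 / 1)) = -824 / 45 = -18.31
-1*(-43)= 43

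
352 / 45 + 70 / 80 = 3131 / 360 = 8.70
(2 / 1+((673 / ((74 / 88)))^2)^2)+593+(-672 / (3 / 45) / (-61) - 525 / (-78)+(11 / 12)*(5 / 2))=14633741957631235239067 / 35669032152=410264621009.93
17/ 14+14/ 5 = 281/ 70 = 4.01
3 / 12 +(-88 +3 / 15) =-87.55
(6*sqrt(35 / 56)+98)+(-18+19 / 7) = 3*sqrt(10) / 2+579 / 7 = 87.46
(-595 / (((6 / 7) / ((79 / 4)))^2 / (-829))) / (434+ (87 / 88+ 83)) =21003291155 / 41544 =505567.38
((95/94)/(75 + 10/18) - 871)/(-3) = 11134693/38352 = 290.33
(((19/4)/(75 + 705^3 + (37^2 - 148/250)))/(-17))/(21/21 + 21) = -2375/65525560792296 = -0.00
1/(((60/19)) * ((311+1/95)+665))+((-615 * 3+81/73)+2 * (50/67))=-10026292331885/5441980932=-1842.40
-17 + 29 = 12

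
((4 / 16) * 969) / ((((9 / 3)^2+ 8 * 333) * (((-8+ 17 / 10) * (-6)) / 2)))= 1615 / 336798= 0.00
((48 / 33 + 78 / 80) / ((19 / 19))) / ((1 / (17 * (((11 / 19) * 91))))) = 1653743 / 760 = 2175.98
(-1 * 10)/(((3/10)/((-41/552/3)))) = 1025/1242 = 0.83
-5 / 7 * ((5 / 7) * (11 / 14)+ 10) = -7.54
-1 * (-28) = 28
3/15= 1/5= 0.20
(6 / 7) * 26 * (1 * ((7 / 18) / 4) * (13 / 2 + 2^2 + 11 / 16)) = 2327 / 96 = 24.24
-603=-603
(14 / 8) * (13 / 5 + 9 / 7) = 34 / 5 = 6.80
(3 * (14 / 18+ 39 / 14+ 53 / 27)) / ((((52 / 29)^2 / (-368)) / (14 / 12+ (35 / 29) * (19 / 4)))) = -477923509 / 36504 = -13092.36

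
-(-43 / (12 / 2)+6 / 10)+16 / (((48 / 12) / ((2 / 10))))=221 / 30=7.37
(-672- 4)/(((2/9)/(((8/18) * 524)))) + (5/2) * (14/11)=-708444.82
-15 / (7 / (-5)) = 75 / 7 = 10.71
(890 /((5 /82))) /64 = 3649 /16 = 228.06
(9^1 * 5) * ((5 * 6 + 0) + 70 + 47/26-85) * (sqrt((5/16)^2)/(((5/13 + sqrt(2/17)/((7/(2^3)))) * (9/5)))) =-227513125/25824 + 4970875 * sqrt(34)/3228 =169.08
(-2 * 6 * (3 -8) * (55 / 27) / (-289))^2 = 1210000 / 6765201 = 0.18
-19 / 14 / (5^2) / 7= -19 / 2450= -0.01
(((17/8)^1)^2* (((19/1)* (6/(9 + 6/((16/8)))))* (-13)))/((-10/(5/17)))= 4199/256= 16.40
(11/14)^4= 14641/38416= 0.38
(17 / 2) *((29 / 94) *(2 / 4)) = 493 / 376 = 1.31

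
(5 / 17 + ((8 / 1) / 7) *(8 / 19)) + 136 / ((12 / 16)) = 1235243 / 6783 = 182.11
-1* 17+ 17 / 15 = -238 / 15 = -15.87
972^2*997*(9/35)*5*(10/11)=1100980108.05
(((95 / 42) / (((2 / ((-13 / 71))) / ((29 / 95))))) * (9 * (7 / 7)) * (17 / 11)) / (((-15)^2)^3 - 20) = -19227 / 249089750140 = -0.00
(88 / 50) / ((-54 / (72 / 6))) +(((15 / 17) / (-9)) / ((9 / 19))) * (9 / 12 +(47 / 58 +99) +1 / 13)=-40800031 / 1922700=-21.22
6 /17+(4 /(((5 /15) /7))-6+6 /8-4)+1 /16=20445 /272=75.17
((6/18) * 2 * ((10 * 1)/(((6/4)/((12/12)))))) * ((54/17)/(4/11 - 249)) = -0.06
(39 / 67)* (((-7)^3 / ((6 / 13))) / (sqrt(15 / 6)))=-57967* sqrt(10) / 670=-273.59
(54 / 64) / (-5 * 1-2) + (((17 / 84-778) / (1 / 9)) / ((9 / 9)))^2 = 76835919861 / 1568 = 49002499.91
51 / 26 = 1.96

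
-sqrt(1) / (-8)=1 / 8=0.12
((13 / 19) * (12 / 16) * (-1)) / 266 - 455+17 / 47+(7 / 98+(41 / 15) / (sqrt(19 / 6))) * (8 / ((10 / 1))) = -2159615133 / 4750760+164 * sqrt(114) / 1425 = -453.35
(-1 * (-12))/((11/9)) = 108/11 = 9.82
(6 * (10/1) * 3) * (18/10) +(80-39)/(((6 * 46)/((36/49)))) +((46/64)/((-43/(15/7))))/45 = 1507834985/4652256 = 324.11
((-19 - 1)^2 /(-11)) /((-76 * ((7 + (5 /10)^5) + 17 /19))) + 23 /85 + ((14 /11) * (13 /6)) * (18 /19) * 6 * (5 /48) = 672456207 /342438140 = 1.96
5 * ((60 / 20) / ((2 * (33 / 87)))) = 435 / 22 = 19.77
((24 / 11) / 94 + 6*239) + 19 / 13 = 9647893 / 6721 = 1435.48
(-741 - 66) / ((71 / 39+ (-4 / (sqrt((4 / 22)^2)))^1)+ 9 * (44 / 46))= 723879 / 10379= 69.74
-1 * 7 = -7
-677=-677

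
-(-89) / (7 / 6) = 534 / 7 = 76.29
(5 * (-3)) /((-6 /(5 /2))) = 25 /4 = 6.25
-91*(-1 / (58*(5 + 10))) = 91 / 870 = 0.10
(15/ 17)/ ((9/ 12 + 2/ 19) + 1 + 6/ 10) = 1900/ 5287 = 0.36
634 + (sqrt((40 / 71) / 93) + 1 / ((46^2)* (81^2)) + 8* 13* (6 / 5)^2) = 2* sqrt(66030) / 6603 + 272024991169 / 347076900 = 783.84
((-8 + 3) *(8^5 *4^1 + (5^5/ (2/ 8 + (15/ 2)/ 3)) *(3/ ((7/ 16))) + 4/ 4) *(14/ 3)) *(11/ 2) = -17821035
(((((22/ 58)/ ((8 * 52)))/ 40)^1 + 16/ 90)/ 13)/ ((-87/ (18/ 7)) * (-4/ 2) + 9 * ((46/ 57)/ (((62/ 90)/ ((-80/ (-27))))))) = 90964571/ 657817395456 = 0.00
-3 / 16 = -0.19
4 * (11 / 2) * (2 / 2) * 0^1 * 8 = 0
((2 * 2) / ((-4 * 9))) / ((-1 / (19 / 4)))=19 / 36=0.53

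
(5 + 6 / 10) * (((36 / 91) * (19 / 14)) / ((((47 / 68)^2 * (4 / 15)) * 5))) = 4744224 / 1005095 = 4.72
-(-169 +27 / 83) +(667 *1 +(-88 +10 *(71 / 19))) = 1238013 / 1577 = 785.04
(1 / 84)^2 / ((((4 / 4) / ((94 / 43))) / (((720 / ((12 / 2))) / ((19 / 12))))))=940 / 40033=0.02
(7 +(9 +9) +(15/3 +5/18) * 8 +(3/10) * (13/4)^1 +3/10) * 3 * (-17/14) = -419203/1680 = -249.53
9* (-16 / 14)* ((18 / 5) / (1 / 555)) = -143856 / 7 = -20550.86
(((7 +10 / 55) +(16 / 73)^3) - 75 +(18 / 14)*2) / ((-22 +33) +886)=-0.07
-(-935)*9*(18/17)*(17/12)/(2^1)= 25245/4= 6311.25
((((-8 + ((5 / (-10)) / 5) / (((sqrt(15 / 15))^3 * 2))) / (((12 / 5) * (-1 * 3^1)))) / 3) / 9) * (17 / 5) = 2737 / 19440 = 0.14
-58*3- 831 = -1005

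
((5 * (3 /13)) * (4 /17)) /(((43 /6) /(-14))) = -0.53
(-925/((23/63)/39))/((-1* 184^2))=2272725/778688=2.92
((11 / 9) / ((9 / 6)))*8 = 176 / 27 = 6.52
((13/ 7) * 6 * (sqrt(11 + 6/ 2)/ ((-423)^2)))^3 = 35152 * sqrt(14)/ 10396197470714643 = 0.00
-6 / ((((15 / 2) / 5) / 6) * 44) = -6 / 11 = -0.55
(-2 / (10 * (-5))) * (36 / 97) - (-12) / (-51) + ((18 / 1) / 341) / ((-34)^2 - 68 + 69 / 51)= -19125971434 / 86778336425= -0.22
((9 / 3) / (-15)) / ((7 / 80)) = -16 / 7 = -2.29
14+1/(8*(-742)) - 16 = -11873/5936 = -2.00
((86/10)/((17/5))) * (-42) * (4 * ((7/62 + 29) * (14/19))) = -9115.67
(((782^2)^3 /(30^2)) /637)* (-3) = -57171623763421456 /47775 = -1196684955801.60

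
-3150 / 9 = -350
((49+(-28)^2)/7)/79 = 119/79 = 1.51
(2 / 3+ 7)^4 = 279841 / 81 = 3454.83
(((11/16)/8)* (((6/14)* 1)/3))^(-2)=802816/121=6634.84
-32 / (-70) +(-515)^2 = 9282891 / 35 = 265225.46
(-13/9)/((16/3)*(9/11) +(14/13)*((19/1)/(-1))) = 1859/20718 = 0.09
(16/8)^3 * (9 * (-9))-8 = -656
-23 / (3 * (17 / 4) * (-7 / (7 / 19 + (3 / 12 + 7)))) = 4439 / 2261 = 1.96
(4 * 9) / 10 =18 / 5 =3.60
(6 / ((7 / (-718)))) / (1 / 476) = -292944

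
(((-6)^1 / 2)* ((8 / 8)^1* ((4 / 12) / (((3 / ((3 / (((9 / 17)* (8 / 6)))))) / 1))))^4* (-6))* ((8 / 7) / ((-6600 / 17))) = -1419857 / 538876800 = -0.00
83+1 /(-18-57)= 6224 /75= 82.99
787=787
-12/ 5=-2.40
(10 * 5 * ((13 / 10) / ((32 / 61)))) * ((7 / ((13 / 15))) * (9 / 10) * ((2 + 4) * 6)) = 518805 / 16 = 32425.31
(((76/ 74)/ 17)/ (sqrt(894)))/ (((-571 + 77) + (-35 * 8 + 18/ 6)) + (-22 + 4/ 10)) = -95 * sqrt(894)/ 1114248969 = -0.00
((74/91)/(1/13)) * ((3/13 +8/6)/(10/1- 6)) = 2257/546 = 4.13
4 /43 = 0.09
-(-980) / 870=98 / 87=1.13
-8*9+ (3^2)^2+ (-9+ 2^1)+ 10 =12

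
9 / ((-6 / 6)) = -9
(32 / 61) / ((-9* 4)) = -0.01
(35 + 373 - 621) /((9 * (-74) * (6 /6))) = 71 /222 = 0.32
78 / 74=39 / 37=1.05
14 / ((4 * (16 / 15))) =105 / 32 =3.28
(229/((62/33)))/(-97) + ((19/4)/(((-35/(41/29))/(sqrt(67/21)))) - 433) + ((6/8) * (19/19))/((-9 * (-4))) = -62675849/144336 - 779 * sqrt(1407)/85260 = -434.58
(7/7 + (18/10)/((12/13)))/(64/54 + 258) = 1593/139960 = 0.01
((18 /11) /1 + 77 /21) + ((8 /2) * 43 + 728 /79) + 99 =744346 /2607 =285.52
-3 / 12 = -1 / 4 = -0.25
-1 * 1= -1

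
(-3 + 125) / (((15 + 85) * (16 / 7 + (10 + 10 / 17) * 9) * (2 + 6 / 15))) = 7259 / 1393440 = 0.01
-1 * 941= -941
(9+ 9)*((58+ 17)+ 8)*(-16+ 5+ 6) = -7470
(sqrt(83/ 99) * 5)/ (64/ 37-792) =-37 * sqrt(913)/ 192984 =-0.01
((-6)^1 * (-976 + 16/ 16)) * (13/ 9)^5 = 241340450/ 6561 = 36784.10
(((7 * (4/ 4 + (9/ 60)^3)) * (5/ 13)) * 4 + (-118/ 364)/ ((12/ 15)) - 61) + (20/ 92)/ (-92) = -74951691/ 1481200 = -50.60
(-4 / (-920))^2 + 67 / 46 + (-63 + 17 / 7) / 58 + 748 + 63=8713512253 / 10738700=811.41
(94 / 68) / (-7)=-0.20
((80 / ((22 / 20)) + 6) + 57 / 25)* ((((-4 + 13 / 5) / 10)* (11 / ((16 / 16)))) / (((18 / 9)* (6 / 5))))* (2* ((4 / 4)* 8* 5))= -311878 / 75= -4158.37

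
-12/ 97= -0.12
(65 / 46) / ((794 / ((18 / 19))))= 585 / 346978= 0.00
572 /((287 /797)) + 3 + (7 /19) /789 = 6847066304 /4302417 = 1591.45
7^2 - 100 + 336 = 285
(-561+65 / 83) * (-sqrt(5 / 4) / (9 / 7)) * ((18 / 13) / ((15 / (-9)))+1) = 1790173 * sqrt(5) / 48555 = 82.44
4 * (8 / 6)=16 / 3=5.33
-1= -1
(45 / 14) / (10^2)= 9 / 280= 0.03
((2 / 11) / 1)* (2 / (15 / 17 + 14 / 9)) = 0.15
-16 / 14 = -1.14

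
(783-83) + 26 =726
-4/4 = -1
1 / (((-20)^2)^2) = 1 / 160000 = 0.00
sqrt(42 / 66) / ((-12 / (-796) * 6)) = 199 * sqrt(77) / 198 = 8.82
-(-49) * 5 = 245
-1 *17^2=-289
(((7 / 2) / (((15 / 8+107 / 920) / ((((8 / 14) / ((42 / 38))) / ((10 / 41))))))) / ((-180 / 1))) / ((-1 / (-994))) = -1272107 / 61830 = -20.57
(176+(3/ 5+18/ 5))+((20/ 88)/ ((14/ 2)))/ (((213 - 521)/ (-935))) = 3887237/ 21560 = 180.30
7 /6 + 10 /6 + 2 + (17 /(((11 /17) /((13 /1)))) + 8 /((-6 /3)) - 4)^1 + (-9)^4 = 455359 /66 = 6899.38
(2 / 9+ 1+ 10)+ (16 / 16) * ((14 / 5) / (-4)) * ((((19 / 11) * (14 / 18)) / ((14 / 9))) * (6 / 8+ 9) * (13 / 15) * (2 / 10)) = 2019707 / 198000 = 10.20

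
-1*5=-5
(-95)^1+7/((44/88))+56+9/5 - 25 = -241/5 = -48.20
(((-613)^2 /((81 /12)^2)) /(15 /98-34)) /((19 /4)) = -51.30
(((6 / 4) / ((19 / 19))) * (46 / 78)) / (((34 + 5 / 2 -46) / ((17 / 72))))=-391 / 17784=-0.02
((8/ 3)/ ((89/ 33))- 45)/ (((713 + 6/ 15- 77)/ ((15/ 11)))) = -293775/ 3115178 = -0.09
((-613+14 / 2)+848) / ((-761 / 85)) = -20570 / 761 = -27.03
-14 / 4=-7 / 2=-3.50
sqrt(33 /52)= sqrt(429) /26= 0.80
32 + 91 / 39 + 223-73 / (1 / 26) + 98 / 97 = -477140 / 291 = -1639.66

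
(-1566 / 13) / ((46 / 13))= -783 / 23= -34.04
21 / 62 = 0.34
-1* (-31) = 31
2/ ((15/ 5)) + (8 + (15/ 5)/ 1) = 35/ 3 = 11.67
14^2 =196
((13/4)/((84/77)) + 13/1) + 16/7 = 6137/336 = 18.26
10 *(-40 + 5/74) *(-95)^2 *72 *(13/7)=-124810335000/259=-481893185.33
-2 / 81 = -0.02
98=98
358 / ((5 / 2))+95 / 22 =16227 / 110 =147.52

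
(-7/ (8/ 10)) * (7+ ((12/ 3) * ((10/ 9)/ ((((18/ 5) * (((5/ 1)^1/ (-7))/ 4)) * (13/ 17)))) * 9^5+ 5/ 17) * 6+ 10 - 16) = 24776064215/ 884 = 28027221.96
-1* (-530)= 530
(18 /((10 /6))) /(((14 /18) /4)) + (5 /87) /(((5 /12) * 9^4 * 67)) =24782156852 /446180805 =55.54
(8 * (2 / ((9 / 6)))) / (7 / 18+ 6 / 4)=96 / 17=5.65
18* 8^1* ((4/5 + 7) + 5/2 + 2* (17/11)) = 106056/55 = 1928.29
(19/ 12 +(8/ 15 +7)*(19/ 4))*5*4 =2242/ 3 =747.33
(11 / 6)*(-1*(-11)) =121 / 6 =20.17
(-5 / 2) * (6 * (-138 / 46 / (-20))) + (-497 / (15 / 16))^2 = 252935191 / 900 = 281039.10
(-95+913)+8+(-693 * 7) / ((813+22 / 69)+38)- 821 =-0.70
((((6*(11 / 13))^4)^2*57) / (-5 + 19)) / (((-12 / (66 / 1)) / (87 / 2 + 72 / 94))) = -437506024.38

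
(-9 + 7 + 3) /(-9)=-1 /9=-0.11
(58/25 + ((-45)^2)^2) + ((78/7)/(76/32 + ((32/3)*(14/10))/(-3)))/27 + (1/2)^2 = 2689601519163/655900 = 4100627.41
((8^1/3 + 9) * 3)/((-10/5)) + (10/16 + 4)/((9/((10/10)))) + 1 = -1151/72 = -15.99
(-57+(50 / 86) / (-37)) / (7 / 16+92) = -0.62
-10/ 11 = -0.91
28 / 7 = 4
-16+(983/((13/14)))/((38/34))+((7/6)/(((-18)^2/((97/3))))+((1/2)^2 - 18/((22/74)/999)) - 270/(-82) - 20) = -38700725343563/649667304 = -59570.07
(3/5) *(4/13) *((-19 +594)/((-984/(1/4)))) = -115/4264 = -0.03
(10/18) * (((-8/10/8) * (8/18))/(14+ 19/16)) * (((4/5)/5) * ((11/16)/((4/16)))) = -352/492075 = -0.00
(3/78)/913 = 1/23738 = 0.00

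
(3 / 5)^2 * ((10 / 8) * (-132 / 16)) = -297 / 80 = -3.71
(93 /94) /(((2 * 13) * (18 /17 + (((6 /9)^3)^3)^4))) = 237299618404555610301 /6602966051142404758360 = 0.04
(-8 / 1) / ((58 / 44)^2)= -3872 / 841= -4.60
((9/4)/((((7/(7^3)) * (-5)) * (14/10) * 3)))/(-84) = 1/16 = 0.06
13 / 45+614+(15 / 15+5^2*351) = 422563 / 45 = 9390.29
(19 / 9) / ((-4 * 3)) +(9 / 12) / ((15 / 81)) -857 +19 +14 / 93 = -833.98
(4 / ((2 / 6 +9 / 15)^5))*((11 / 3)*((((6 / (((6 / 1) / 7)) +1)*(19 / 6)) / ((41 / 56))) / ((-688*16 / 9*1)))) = -0.59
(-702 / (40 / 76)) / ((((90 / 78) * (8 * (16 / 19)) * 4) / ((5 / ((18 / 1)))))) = -61009 / 5120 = -11.92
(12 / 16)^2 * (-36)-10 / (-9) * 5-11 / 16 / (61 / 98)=-69389 / 4392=-15.80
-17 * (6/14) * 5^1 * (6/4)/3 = -255/14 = -18.21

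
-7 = -7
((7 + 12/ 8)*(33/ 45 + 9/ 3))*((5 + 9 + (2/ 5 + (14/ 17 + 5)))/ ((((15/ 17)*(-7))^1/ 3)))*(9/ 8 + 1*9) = -3156.08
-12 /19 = -0.63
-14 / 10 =-7 / 5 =-1.40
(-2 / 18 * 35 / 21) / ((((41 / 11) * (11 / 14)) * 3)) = -70 / 3321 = -0.02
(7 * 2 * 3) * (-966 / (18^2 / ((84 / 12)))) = -7889 / 9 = -876.56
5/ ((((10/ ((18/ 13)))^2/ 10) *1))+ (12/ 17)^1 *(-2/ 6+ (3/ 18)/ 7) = 14884/ 20111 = 0.74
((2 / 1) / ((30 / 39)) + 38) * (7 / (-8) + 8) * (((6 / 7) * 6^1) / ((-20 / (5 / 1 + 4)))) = -133893 / 200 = -669.46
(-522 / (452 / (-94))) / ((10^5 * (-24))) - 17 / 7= -1536828623 / 632800000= -2.43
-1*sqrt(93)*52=-52*sqrt(93)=-501.47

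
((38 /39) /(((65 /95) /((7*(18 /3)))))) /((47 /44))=444752 /7943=55.99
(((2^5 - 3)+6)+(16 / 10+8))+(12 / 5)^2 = 1259 / 25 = 50.36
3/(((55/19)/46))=2622/55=47.67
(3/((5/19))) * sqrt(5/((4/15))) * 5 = 285 * sqrt(3)/2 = 246.82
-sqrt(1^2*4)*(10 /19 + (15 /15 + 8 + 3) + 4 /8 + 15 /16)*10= -21225 /76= -279.28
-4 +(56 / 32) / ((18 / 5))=-253 / 72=-3.51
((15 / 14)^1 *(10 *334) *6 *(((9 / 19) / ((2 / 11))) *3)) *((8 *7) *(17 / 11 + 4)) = 52114547.37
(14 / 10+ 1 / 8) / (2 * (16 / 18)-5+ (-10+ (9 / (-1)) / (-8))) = -0.13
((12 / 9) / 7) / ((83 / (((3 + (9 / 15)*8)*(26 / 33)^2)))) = 35152 / 3163545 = 0.01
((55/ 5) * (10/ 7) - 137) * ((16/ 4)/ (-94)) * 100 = 516.11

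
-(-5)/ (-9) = -5/ 9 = -0.56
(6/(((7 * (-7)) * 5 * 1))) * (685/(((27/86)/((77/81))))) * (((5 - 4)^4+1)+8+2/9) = -23846768/45927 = -519.23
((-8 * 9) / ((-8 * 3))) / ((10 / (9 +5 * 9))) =81 / 5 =16.20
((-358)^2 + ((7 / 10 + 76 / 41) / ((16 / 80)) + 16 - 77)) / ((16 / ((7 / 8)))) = 73538451 / 10496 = 7006.33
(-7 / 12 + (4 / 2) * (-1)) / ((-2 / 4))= 31 / 6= 5.17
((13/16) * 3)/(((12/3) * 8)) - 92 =-47065/512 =-91.92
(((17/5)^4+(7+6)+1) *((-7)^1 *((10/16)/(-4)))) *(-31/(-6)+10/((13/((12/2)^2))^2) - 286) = -8913593899/270400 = -32964.47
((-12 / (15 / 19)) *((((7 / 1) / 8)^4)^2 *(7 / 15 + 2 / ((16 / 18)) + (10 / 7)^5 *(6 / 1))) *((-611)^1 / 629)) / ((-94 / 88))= -36102579183671 / 197866291200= -182.46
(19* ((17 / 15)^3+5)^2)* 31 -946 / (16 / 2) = 1113045354439 / 45562500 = 24428.98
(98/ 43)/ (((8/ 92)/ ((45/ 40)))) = 29.49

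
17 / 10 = 1.70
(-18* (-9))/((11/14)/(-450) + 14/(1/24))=1020600/2116789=0.48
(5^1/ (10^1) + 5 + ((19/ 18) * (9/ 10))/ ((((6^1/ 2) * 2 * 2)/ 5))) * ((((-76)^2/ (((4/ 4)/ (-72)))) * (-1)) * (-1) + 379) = -117584519/ 48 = -2449677.48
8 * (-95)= -760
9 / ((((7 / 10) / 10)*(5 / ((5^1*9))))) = 8100 / 7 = 1157.14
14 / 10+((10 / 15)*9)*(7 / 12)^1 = 49 / 10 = 4.90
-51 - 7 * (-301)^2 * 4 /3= -2536981 /3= -845660.33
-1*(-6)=6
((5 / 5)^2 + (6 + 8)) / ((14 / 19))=285 / 14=20.36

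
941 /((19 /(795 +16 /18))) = 354757 /9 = 39417.44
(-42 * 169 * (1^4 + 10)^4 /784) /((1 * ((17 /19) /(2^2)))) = -141036753 /238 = -592591.40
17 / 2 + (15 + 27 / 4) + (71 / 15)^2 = 47389 / 900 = 52.65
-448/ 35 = -64/ 5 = -12.80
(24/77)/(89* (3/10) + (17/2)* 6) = 80/19943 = 0.00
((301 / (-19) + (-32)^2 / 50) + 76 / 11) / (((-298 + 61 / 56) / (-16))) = 4158336 / 6682775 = 0.62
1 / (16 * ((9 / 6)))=1 / 24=0.04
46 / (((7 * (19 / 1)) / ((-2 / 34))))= -46 / 2261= -0.02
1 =1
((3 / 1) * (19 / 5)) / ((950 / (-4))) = -6 / 125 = -0.05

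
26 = 26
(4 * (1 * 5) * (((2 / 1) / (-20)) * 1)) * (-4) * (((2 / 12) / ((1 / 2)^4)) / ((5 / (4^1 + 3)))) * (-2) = -896 / 15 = -59.73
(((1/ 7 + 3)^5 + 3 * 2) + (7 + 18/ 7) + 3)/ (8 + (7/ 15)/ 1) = 81986430/ 2134489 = 38.41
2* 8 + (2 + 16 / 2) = 26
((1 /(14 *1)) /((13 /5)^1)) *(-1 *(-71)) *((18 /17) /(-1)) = -3195 /1547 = -2.07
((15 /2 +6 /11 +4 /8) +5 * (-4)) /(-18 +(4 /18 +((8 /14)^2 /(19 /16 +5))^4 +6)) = 3171560225997933 /3261055368842269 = 0.97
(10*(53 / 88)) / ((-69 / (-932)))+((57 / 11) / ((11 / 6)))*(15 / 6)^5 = 47738995 / 133584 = 357.37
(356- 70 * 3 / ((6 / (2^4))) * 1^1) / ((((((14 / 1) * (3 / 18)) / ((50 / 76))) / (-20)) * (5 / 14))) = 3221.05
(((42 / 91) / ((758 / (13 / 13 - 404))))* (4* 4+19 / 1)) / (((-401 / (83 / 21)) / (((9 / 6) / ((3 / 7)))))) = 90055 / 303958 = 0.30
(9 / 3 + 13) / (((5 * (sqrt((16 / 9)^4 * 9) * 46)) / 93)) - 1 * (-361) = 1330991 / 3680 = 361.68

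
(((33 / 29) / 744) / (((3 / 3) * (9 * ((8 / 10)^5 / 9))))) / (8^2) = 34375 / 471334912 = 0.00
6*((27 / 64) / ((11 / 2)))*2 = 81 / 88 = 0.92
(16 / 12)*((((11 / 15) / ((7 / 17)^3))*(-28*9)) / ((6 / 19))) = -8214536 / 735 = -11176.24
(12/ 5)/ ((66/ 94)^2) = 8836/ 1815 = 4.87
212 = 212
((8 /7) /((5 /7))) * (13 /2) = 52 /5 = 10.40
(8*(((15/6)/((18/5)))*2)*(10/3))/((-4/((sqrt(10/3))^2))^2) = 6250/243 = 25.72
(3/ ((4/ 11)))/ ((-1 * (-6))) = 11/ 8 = 1.38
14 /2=7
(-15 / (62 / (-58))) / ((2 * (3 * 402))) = 145 / 24924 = 0.01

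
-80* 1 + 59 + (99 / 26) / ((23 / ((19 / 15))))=-62163 / 2990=-20.79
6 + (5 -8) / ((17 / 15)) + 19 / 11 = 950 / 187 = 5.08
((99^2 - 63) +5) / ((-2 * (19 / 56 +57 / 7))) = -272804 / 475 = -574.32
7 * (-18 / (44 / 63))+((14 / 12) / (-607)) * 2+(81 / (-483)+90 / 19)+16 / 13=-278183965211 / 1593145554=-174.61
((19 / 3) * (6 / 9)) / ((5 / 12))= 152 / 15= 10.13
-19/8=-2.38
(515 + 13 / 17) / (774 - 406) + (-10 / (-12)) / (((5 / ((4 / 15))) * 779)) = 19210922 / 13706505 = 1.40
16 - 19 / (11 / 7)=43 / 11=3.91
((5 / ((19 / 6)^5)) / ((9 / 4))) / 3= 5760 / 2476099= 0.00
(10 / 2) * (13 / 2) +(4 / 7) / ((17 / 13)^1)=7839 / 238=32.94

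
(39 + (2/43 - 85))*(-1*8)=15808/43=367.63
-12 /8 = -3 /2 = -1.50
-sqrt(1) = -1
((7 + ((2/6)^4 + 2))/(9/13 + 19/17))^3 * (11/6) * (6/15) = 46188949671007/510183360000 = 90.53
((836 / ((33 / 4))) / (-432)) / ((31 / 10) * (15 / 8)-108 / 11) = 3344 / 57105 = 0.06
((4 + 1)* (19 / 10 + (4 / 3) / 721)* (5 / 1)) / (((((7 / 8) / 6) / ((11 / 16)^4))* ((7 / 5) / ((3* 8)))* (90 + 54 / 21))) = 15057170425 / 1116315648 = 13.49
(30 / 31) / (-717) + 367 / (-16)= -22.94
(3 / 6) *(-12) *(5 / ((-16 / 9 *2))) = 135 / 16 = 8.44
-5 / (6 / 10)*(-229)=5725 / 3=1908.33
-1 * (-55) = 55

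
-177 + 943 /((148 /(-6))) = -215.23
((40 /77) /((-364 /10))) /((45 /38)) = -760 /63063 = -0.01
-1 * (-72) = 72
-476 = -476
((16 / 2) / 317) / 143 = 8 / 45331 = 0.00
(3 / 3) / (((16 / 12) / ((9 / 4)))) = 27 / 16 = 1.69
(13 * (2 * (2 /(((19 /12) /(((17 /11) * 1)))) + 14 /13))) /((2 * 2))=4115 /209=19.69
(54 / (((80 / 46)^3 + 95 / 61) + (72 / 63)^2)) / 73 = 1963826802 / 21566634769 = 0.09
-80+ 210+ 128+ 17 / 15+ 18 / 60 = 7783 / 30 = 259.43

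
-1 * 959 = -959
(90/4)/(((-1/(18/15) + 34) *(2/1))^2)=405/79202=0.01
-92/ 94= -46/ 47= -0.98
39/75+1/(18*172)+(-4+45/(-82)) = -12783907/3173400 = -4.03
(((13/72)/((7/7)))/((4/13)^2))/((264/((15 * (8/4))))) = 10985/50688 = 0.22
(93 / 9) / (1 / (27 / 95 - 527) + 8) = 1551178 / 1200627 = 1.29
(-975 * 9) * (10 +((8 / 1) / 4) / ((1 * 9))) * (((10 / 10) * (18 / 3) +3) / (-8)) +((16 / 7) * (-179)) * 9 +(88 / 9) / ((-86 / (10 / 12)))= 1580378363 / 16254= 97230.12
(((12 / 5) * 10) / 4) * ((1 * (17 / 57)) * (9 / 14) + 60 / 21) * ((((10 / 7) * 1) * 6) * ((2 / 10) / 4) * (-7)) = -7299 / 133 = -54.88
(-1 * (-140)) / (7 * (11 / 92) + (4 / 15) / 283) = 54675600 / 327233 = 167.08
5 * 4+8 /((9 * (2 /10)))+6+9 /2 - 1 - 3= 557 /18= 30.94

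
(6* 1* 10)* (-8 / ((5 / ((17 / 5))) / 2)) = -3264 / 5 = -652.80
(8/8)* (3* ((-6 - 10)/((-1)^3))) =48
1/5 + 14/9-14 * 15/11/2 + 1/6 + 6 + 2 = 373/990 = 0.38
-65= -65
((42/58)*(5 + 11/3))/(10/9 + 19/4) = 6552/6119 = 1.07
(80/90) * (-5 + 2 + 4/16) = -22/9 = -2.44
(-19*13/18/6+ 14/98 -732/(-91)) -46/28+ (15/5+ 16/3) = 123737/9828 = 12.59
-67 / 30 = -2.23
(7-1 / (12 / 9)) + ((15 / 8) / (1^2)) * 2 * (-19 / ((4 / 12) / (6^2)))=-7688.75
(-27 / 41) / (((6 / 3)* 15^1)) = -9 / 410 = -0.02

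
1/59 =0.02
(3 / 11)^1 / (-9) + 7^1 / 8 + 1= 487 / 264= 1.84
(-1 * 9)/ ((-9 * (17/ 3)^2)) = 9/ 289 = 0.03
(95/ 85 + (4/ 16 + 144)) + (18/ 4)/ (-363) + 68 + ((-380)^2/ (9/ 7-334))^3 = -81749687.41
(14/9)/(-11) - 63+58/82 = -253420/4059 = -62.43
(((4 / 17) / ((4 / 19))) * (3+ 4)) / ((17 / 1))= 133 / 289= 0.46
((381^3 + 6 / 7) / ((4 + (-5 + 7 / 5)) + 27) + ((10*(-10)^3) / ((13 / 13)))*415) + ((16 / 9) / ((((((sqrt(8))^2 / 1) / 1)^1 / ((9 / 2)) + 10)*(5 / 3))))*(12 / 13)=-7042020804383 / 3303755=-2131520.29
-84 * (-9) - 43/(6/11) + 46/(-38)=77059/114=675.96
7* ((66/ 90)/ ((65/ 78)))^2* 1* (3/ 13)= 10164/ 8125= 1.25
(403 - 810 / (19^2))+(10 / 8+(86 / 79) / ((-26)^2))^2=414218393160809 / 1029567384976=402.32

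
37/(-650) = -37/650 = -0.06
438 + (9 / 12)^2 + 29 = 7481 / 16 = 467.56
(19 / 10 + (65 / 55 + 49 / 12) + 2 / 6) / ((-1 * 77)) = -707 / 7260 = -0.10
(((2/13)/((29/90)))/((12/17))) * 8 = 5.41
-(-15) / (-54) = -5 / 18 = -0.28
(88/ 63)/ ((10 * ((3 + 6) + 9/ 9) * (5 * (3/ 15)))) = 22/ 1575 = 0.01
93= 93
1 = 1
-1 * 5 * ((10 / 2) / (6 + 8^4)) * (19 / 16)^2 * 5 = -45125 / 1050112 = -0.04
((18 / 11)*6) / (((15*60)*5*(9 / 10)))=0.00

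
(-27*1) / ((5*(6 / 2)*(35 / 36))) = -324 / 175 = -1.85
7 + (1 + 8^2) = 72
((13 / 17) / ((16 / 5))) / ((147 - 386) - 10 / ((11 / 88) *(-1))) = -65 / 43248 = -0.00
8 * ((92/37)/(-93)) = -736/3441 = -0.21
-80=-80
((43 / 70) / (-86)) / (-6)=1 / 840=0.00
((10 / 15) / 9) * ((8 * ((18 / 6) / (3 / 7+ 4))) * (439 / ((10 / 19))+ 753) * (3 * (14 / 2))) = 6221432 / 465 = 13379.42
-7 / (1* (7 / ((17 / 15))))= -17 / 15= -1.13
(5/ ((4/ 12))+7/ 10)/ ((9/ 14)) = 1099/ 45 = 24.42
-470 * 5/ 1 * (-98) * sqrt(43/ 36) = 115150 * sqrt(43)/ 3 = 251696.35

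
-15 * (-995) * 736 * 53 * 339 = 197363901600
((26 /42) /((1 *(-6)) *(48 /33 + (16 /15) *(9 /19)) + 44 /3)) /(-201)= -13585 /12826212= -0.00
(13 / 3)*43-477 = -872 / 3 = -290.67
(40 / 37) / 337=40 / 12469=0.00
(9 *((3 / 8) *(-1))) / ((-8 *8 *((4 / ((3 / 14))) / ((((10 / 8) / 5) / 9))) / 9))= 81 / 114688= 0.00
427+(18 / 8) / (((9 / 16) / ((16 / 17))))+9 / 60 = 146511 / 340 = 430.91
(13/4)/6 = 13/24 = 0.54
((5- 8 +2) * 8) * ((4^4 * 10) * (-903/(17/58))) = 63095265.88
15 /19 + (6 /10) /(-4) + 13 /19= 1.32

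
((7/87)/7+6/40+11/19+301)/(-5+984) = 9975539/32365740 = 0.31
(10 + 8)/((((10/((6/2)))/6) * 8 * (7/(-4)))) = -81/35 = -2.31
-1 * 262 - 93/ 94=-24721/ 94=-262.99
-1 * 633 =-633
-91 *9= -819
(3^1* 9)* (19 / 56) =513 / 56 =9.16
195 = 195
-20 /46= -10 /23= -0.43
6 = 6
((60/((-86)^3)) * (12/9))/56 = -5/2226196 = -0.00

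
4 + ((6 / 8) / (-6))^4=16385 / 4096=4.00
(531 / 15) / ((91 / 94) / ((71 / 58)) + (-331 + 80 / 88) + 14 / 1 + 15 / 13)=-84462807 / 749538775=-0.11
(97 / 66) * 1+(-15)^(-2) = 7297 / 4950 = 1.47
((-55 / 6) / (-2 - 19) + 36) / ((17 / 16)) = 36728 / 1071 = 34.29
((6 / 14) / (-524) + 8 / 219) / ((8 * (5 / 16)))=28687 / 2008230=0.01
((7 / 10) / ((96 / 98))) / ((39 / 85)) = 1.56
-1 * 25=-25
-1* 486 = -486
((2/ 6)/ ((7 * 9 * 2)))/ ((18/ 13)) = 13/ 6804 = 0.00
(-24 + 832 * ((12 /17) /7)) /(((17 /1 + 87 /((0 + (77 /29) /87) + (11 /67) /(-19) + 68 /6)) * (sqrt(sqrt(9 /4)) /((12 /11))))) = 3501161280 * sqrt(6) /3964119551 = 2.16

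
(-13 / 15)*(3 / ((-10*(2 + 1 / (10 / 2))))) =13 / 110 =0.12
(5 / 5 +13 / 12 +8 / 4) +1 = 61 / 12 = 5.08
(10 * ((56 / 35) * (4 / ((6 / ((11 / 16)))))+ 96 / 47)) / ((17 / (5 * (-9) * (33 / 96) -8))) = -1469707 / 38352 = -38.32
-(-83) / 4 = 83 / 4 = 20.75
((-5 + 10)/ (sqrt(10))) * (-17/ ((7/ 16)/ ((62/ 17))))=-496 * sqrt(10)/ 7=-224.07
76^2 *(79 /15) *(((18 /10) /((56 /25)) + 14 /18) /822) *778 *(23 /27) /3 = 406724231842 /31459995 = 12928.30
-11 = -11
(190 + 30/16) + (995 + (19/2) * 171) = 22491/8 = 2811.38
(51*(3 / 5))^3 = 3581577 / 125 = 28652.62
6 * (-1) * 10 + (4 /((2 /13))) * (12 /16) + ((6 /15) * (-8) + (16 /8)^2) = -39.70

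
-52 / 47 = -1.11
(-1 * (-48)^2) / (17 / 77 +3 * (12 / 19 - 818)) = 3370752 / 3587107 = 0.94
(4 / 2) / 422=1 / 211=0.00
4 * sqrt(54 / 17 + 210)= 8 * sqrt(15402) / 17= 58.40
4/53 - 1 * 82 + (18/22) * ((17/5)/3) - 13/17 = -81.76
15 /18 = 5 /6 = 0.83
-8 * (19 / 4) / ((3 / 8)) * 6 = -608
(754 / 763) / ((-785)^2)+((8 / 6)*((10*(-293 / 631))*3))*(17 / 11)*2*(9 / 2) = -843107380789486 / 3263517124175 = -258.34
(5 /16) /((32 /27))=135 /512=0.26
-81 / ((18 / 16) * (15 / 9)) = -216 / 5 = -43.20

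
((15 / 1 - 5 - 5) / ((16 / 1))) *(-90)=-225 / 8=-28.12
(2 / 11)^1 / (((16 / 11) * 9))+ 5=361 / 72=5.01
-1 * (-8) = 8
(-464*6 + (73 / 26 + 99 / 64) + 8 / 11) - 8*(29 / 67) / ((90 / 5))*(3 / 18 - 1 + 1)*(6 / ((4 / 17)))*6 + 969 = -3338462443 / 1839552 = -1814.82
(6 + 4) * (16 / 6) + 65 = 275 / 3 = 91.67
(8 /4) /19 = 2 /19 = 0.11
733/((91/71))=52043/91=571.90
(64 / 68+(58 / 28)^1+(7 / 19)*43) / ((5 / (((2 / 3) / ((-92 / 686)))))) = -181643 / 9690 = -18.75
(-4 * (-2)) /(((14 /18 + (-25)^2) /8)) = 9 /88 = 0.10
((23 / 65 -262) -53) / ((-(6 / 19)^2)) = 1845793 / 585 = 3155.20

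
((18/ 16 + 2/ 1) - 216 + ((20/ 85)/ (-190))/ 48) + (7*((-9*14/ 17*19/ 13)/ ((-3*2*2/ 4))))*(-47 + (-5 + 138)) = 1960.86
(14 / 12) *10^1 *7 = 245 / 3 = 81.67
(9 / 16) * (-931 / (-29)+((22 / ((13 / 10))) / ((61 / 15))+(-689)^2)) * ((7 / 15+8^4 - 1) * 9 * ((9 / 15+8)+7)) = 1358196123209436 / 8845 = 153555242872.75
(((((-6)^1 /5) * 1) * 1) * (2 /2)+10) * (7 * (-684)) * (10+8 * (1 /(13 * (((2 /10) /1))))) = -7162848 /13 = -550988.31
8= 8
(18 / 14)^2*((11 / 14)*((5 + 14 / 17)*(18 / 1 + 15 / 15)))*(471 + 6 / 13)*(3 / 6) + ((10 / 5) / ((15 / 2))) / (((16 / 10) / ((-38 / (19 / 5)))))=30814562717 / 909636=33875.71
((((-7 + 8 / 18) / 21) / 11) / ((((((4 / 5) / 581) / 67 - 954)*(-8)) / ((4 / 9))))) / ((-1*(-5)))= -0.00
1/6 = 0.17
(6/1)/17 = 6/17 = 0.35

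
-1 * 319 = -319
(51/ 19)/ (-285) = -17/ 1805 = -0.01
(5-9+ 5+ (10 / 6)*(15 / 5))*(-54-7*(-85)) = 3246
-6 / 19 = -0.32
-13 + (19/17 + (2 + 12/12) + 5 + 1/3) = -181/51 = -3.55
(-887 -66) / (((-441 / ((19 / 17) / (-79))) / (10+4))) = -36214 / 84609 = -0.43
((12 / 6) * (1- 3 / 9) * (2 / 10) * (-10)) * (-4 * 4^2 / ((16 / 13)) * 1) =416 / 3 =138.67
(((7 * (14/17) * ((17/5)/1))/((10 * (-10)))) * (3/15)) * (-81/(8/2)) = 3969/5000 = 0.79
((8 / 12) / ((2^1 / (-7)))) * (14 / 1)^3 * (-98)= 1882384 / 3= 627461.33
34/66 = 17/33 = 0.52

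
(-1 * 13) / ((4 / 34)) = -110.50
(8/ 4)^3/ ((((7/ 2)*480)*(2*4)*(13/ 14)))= 1/ 1560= 0.00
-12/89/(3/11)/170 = -22/7565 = -0.00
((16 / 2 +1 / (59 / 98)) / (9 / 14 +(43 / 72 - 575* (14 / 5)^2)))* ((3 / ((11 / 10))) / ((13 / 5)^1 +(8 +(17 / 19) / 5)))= -25585875 / 47172580576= -0.00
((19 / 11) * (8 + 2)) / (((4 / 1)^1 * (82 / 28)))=665 / 451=1.47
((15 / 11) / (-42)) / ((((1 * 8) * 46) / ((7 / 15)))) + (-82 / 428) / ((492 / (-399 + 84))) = 318673 / 2598816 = 0.12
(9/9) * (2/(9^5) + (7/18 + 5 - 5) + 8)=990715/118098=8.39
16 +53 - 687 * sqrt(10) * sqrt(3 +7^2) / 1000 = 69 - 687 * sqrt(130) / 500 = 53.33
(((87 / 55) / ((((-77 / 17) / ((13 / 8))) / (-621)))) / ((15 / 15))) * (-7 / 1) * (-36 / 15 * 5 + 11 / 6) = 242779329 / 9680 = 25080.51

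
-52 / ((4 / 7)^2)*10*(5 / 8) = -15925 / 16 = -995.31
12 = 12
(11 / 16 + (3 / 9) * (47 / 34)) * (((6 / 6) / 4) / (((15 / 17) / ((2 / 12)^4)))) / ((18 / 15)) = 937 / 4478976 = 0.00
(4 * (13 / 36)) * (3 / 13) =1 / 3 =0.33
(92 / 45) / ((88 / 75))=115 / 66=1.74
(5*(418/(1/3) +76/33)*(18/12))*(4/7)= 414580/77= 5384.16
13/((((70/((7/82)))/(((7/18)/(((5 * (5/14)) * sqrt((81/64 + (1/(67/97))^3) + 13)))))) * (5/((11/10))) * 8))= 469469 * sqrt(22311515297)/3071995949475000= 0.00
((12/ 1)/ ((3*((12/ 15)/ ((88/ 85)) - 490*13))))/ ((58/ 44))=-1936/ 4063567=-0.00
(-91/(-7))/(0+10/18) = 117/5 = 23.40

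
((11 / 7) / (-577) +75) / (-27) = -302914 / 109053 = -2.78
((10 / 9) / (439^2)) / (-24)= -5 / 20813868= -0.00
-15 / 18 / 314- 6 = -11309 / 1884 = -6.00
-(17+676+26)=-719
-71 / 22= -3.23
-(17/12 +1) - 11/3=-73/12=-6.08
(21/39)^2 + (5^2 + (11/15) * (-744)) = -439662/845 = -520.31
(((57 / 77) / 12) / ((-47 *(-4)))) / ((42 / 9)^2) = 171 / 11349184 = 0.00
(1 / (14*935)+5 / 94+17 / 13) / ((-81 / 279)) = -168716663 / 35990955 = -4.69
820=820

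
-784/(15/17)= -13328/15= -888.53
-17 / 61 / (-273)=17 / 16653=0.00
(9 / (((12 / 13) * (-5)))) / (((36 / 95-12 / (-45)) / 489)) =-1087047 / 736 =-1476.97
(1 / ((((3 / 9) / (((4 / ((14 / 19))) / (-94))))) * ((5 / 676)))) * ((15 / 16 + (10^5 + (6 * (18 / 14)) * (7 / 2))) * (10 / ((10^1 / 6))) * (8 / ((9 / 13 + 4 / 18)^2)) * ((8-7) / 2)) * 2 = -134469059.98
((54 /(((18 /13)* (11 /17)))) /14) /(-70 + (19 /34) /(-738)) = -8317998 /135247343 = -0.06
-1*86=-86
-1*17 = -17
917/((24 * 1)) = 917/24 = 38.21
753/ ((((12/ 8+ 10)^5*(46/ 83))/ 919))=918985296/ 148035889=6.21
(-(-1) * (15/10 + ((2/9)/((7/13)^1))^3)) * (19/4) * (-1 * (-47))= 701266649/2000376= 350.57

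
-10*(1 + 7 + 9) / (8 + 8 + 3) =-170 / 19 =-8.95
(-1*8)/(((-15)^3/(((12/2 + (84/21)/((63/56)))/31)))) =688/941625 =0.00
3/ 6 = 1/ 2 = 0.50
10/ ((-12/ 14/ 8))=-280/ 3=-93.33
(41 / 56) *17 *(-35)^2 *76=2317525 / 2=1158762.50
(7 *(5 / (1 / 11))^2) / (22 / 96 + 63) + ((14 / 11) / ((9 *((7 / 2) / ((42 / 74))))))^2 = 303058634368 / 904940487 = 334.89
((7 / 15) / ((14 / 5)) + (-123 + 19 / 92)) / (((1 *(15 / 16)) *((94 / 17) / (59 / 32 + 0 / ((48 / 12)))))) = -6789307 / 155664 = -43.62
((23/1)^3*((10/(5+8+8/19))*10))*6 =9246920/17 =543936.47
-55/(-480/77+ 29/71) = 300685/31847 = 9.44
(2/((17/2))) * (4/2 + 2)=16/17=0.94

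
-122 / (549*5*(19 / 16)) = -32 / 855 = -0.04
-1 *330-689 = -1019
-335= -335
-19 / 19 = -1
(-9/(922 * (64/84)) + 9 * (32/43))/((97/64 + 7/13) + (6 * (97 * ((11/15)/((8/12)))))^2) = 2756291850/168992033580811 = 0.00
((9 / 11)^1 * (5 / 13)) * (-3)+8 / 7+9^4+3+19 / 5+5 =32897859 / 5005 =6573.00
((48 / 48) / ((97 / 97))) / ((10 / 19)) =19 / 10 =1.90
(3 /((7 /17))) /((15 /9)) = 153 /35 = 4.37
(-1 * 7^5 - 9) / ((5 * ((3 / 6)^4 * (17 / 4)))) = -1076224 / 85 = -12661.46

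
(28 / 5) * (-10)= -56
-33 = -33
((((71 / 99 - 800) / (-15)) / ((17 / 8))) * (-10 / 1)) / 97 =-1266064 / 489753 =-2.59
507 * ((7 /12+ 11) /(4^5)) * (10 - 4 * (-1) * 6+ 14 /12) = 4956601 /24576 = 201.68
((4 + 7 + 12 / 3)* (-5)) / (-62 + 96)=-75 / 34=-2.21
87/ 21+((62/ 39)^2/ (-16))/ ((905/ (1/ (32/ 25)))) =1021883677/ 246669696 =4.14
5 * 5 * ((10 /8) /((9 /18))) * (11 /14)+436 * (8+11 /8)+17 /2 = 116063 /28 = 4145.11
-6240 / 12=-520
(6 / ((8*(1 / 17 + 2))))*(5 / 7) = 51 / 196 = 0.26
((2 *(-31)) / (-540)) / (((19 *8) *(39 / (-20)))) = -31 / 80028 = -0.00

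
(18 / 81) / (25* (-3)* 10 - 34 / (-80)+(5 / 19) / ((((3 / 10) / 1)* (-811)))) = -1232720 / 4158078423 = -0.00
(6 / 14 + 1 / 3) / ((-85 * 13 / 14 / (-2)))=64 / 3315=0.02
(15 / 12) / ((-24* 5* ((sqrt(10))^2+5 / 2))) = -0.00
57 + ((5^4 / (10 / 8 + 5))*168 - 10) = 16847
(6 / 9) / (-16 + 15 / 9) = -2 / 43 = -0.05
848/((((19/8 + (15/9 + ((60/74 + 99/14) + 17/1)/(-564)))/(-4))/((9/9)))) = -247744896/291973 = -848.52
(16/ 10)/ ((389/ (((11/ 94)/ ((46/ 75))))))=330/ 420509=0.00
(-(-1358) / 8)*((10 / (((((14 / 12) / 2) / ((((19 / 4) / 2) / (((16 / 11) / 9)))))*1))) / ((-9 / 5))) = -1520475 / 64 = -23757.42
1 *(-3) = -3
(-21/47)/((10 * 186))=-7/29140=-0.00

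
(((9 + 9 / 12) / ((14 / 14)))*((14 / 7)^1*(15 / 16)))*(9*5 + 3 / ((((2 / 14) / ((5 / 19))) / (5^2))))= 254475 / 76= 3348.36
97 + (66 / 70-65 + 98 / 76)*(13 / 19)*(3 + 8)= -9486593 / 25270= -375.41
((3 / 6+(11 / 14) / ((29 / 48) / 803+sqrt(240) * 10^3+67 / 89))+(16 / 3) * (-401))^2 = 64326708364430671718297846876383677217702290286016521 / 14070457520727514585064763468947022931034283684 -21887223319752092026815342159214183574016000 * sqrt(15) / 390846042242430960696243429692972859195396769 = 4571756.48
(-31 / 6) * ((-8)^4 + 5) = -42377 / 2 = -21188.50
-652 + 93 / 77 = -50111 / 77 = -650.79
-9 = -9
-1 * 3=-3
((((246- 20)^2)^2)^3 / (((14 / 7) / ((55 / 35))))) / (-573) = -97648136401118318840577415168 / 4011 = -24345085116210002204083130.00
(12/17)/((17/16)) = 192/289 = 0.66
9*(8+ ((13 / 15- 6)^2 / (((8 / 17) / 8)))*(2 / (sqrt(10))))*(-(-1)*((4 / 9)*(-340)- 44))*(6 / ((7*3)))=-50569288*sqrt(10) / 1125- 28096 / 7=-146159.61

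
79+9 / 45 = 396 / 5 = 79.20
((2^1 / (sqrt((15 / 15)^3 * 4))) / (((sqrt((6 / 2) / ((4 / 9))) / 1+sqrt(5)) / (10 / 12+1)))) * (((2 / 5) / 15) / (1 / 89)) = 1958 / (225 * (2 * sqrt(5)+3 * sqrt(3))) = 0.90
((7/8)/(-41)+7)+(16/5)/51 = 588943/83640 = 7.04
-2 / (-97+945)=-1 / 424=-0.00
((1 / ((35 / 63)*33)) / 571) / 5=3 / 157025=0.00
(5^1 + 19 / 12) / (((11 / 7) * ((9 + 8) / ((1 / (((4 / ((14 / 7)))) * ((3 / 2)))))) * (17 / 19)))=10507 / 114444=0.09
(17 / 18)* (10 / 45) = 0.21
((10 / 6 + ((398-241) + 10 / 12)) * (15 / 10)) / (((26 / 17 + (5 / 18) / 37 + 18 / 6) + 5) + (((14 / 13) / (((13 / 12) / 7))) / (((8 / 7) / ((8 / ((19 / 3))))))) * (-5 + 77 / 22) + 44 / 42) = -11070079839 / 44051498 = -251.30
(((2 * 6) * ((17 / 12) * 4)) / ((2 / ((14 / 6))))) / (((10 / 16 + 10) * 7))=1.07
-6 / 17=-0.35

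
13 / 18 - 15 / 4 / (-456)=3997 / 5472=0.73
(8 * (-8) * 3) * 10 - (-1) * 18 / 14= -13431 / 7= -1918.71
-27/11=-2.45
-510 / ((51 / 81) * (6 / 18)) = -2430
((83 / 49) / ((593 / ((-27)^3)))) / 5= -1633689 / 145285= -11.24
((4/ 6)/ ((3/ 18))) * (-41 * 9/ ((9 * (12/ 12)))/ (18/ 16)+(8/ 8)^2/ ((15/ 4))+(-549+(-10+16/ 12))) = -106892/ 45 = -2375.38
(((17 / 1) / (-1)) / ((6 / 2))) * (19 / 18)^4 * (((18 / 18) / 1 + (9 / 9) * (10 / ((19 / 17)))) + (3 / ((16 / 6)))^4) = -3881597267 / 47775744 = -81.25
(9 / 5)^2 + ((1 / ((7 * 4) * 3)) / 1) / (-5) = 6799 / 2100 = 3.24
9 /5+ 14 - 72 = -281 /5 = -56.20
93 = 93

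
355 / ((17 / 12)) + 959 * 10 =167290 / 17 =9840.59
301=301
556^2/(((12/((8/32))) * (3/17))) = 328457/9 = 36495.22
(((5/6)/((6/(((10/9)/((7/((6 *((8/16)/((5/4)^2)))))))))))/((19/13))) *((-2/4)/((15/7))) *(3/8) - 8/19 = -0.42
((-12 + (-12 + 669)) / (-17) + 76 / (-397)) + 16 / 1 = -149373 / 6749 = -22.13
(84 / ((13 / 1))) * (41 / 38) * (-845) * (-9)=1007370 / 19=53019.47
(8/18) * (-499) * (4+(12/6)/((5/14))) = -31936/15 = -2129.07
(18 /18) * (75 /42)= 25 /14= 1.79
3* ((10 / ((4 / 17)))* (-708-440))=-146370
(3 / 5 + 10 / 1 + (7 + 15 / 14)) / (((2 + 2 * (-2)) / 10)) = -1307 / 14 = -93.36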